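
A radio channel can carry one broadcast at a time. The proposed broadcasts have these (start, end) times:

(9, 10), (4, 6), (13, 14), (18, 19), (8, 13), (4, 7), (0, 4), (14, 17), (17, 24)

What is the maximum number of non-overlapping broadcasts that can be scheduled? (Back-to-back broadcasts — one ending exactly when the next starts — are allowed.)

6

Sorted by end: (0,4)  (4,6)  (4,7)  (9,10)  (8,13)  (13,14)  (14,17)  (18,19)  (17,24)
take (0,4); take (4,6); skip (4,7); take (9,10); take (13,14); take (14,17); take (18,19); skip (17,24).
Selected 6 broadcasts.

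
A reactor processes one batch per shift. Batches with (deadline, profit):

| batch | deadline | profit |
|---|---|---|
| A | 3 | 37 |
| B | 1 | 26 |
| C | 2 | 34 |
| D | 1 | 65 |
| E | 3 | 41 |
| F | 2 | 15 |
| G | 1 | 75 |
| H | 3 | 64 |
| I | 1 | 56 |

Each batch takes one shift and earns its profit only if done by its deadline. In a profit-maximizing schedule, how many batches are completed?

3

Sort by profit descending; place each in the latest free slot ≤ its deadline.
By profit: G(d1,75), D(d1,65), H(d3,64), I(d1,56), E(d3,41), A(d3,37), C(d2,34), B(d1,26), F(d2,15)
G→slot 1; D skipped; H→slot 3; I skipped; E→slot 2; A skipped; C skipped; B skipped; F skipped.
3 of 9 scheduled.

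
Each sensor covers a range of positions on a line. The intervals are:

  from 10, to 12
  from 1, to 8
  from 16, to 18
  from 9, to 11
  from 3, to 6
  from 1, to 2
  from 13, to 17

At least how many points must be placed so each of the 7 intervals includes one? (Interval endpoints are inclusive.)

Sort by right endpoint; whenever an interval is uncovered, place a point at its right end.
Sorted: [1,2] [3,6] [1,8] [9,11] [10,12] [13,17] [16,18]
{[1,2]} hit by 2; {[3,6],[1,8]} hit by 6; {[9,11],[10,12]} hit by 11; {[13,17],[16,18]} hit by 17.
Points: 2, 6, 11, 17 (4 total).

4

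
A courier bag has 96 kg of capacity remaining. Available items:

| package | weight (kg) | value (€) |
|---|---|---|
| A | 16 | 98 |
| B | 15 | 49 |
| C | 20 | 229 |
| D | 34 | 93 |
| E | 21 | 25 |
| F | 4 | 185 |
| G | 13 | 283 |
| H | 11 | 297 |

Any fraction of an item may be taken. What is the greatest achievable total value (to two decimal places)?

1187.50

Order: F (185/4=46.25) > H (297/11=27.00) > G (283/13=21.77) > C (229/20=11.45) > A (98/16=6.12) > B (49/15=3.27) > D (93/34=2.74) > E (25/21=1.19)
Fill: take F (4 @ 185) → take H (11 @ 297) → take G (13 @ 283) → take C (20 @ 229) → take A (16 @ 98) → take B (15 @ 49) → take 17/34 of D → 46.50; 96/96 used.
Total value = 1187.50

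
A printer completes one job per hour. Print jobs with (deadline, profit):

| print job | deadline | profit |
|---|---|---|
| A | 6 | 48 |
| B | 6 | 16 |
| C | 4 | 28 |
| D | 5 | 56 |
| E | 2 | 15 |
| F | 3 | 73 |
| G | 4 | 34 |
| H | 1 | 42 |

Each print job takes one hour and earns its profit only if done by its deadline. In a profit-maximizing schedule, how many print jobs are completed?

6

Take jobs in profit order; each goes to the latest open slot no later than its deadline.
Profit order: F=73 D=56 A=48 H=42 G=34 C=28 B=16 E=15
Assign: F→slot 3, D→slot 5, A→slot 6, H→slot 1, G→slot 4, C→slot 2, B skipped, E skipped.
Slots: [1:H] [2:C] [3:F] [4:G] [5:D] [6:A]
6 of 8 scheduled.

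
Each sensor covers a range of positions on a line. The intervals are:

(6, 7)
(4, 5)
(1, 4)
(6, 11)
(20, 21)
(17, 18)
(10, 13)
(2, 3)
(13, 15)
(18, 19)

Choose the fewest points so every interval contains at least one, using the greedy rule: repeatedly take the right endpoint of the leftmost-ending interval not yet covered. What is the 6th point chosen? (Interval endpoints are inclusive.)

21

Sort by right endpoint; whenever an interval is uncovered, place a point at its right end.
By right end: [2,3]  [1,4]  [4,5]  [6,7]  [6,11]  [10,13]  [13,15]  [17,18]  [18,19]  [20,21]
[2,3] uncovered → point at 3; [4,5] uncovered → point at 5; [6,7] uncovered → point at 7; [10,13] uncovered → point at 13; [17,18] uncovered → point at 18; [20,21] uncovered → point at 21.
Points: 3, 5, 7, 13, 18, 21 (6 total).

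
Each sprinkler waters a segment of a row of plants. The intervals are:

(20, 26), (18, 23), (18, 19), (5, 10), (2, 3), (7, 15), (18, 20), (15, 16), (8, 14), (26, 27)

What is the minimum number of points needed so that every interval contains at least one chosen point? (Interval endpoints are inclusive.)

5

Process intervals by earliest right end; each time one isn't hit yet, stab at its right endpoint.
By right end: [2,3]  [5,10]  [8,14]  [7,15]  [15,16]  [18,19]  [18,20]  [18,23]  [20,26]  [26,27]
[2,3] uncovered → point at 3; [5,10] uncovered → point at 10; [15,16] uncovered → point at 16; [18,19] uncovered → point at 19; [20,26] uncovered → point at 26.
Points: 3, 10, 16, 19, 26 (5 total).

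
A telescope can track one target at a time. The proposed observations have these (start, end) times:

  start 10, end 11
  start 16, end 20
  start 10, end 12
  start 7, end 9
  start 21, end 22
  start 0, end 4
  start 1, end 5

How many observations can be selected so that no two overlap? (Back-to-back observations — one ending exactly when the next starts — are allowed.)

Sorted by end: (0,4)  (1,5)  (7,9)  (10,11)  (10,12)  (16,20)  (21,22)
take (0,4); take (7,9); take (10,11); take (16,20); take (21,22).
Selected 5 observations.

5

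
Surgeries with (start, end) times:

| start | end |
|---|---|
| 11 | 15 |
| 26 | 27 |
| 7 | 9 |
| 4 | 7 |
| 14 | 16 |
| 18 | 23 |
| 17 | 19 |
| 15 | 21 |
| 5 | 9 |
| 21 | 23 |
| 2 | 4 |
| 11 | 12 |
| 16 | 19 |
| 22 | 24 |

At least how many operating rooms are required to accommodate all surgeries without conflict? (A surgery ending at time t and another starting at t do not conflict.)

The answer is the maximum number of intervals overlapping at any instant.
starts: [2, 4, 5, 7, 11, 11, 14, 15, 16, 17, 18, 21, 22, 26]
ends:   [4, 7, 9, 9, 12, 15, 16, 19, 19, 21, 23, 23, 24, 27]
s2→1 e4→0 s4→1 s5→2 e7→1 s7→2 e9→1 e9→0 s11→1 s11→2 e12→1 s14→2 e15→1 s15→2 e16→1 s16→2 s17→3 s18→4  — peak 4.

4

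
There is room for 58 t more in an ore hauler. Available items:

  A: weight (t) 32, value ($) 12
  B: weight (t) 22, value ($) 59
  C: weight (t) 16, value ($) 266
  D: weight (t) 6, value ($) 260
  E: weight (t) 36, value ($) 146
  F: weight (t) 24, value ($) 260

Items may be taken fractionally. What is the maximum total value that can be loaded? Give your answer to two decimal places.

834.67

Sort by value per unit weight and fill in that order.
Ratios (sorted): D 43.33, C 16.62, F 10.83, E 4.06, B 2.68, A 0.38
take D (6 @ 260); take C (16 @ 266); take F (24 @ 260); take 12/36 of E → 48.67. Capacity used 58/58.
Total value = 834.67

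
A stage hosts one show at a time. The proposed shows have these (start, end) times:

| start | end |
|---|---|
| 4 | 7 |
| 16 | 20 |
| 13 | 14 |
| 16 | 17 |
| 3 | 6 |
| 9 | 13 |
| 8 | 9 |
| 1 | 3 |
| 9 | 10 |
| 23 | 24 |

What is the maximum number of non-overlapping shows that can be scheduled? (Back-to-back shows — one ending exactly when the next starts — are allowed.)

Order by finish time; keep every interval that doesn't clash with the previous kept one.
Sorted by end: (1,3)  (3,6)  (4,7)  (8,9)  (9,10)  (9,13)  (13,14)  (16,17)  (16,20)  (23,24)
take (1,3); take (3,6); take (8,9); take (9,10); skip (9,13); take (13,14); take (16,17); skip (16,20); take (23,24).
Selected 7 shows.

7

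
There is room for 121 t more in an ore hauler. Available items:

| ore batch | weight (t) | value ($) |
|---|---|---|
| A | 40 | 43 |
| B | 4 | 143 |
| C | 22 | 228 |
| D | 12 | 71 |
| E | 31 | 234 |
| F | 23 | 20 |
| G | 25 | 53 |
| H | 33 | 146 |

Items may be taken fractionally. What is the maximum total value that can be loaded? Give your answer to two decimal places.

Ratios (sorted): B 35.75, C 10.36, E 7.55, D 5.92, H 4.42, G 2.12, A 1.07, F 0.87
take B (4 @ 143); take C (22 @ 228); take E (31 @ 234); take D (12 @ 71); take H (33 @ 146); take 19/25 of G → 40.28. Capacity used 121/121.
Total value = 862.28

862.28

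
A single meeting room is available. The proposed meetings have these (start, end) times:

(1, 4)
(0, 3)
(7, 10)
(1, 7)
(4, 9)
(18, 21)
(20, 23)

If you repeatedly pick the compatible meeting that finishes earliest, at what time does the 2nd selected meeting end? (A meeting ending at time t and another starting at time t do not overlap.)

9

Sorted by end: (0,3)  (1,4)  (1,7)  (4,9)  (7,10)  (18,21)  (20,23)
take (0,3); skip (1,4); skip (1,7); take (4,9); skip (7,10); take (18,21); skip (20,23).
Selected: (0,3) (4,9) (18,21)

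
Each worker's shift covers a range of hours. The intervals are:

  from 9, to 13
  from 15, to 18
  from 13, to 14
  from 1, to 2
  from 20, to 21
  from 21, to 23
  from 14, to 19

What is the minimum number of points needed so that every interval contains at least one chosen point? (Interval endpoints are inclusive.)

4

Process intervals by earliest right end; each time one isn't hit yet, stab at its right endpoint.
Sorted: [1,2] [9,13] [13,14] [15,18] [14,19] [20,21] [21,23]
{[1,2]} hit by 2; {[9,13],[13,14]} hit by 13; {[15,18],[14,19]} hit by 18; {[20,21],[21,23]} hit by 21.
Points: 2, 13, 18, 21 (4 total).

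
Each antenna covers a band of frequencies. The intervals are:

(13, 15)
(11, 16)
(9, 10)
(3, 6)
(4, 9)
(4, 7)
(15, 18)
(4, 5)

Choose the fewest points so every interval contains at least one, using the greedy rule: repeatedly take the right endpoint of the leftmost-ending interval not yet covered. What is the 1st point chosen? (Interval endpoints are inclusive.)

Sort by right endpoint; whenever an interval is uncovered, place a point at its right end.
Sorted: [4,5] [3,6] [4,7] [4,9] [9,10] [13,15] [11,16] [15,18]
{[4,5],[3,6],[4,7],[4,9]} hit by 5; {[9,10]} hit by 10; {[13,15],[11,16],[15,18]} hit by 15.
Points: 5, 10, 15 (3 total).

5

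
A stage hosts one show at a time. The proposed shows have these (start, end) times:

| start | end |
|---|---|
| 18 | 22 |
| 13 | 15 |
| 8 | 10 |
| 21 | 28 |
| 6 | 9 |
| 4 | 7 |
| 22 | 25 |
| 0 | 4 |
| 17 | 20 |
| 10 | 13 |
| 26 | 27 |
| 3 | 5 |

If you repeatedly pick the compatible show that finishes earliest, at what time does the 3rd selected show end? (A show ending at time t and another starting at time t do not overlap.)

By end time: (0,4), (3,5), (4,7), (6,9), (8,10), (10,13), (13,15), (17,20), (18,22), (22,25), (26,27), (21,28).
Pick (0,4); next start ≥ 4 → (4,7); next start ≥ 7 → (8,10); next start ≥ 10 → (10,13); next start ≥ 13 → (13,15); next start ≥ 15 → (17,20); next start ≥ 20 → (22,25); next start ≥ 25 → (26,27).
Selected: (0,4) (4,7) (8,10) (10,13) (13,15) (17,20) (22,25) (26,27)

10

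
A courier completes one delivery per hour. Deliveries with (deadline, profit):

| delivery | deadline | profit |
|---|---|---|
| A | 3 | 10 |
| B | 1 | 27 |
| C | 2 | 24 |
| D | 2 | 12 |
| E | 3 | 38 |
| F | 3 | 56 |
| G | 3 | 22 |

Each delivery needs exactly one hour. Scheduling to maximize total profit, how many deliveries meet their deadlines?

3

Take jobs in profit order; each goes to the latest open slot no later than its deadline.
By profit: F(d3,56), E(d3,38), B(d1,27), C(d2,24), G(d3,22), D(d2,12), A(d3,10)
F→slot 3; E→slot 2; B→slot 1; C skipped; G skipped; D skipped; A skipped.
3 of 7 scheduled.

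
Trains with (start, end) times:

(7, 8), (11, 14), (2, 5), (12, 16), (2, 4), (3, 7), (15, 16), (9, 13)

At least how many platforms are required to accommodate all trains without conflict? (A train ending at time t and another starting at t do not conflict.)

3

starts: [2, 2, 3, 7, 9, 11, 12, 15]
ends:   [4, 5, 7, 8, 13, 14, 16, 16]
s2→1 s2→2 s3→3  — peak 3.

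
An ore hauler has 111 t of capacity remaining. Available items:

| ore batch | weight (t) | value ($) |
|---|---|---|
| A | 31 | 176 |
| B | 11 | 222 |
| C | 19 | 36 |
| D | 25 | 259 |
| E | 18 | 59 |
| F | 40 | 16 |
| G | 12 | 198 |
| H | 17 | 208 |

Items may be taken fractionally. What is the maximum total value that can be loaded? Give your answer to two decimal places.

Greedy by value/weight ratio, highest first.
Order: B (222/11=20.18) > G (198/12=16.50) > H (208/17=12.24) > D (259/25=10.36) > A (176/31=5.68) > E (59/18=3.28) > C (36/19=1.89) > F (16/40=0.40)
Fill: take B (11 @ 222) → take G (12 @ 198) → take H (17 @ 208) → take D (25 @ 259) → take A (31 @ 176) → take 15/18 of E → 49.17; 111/111 used.
Total value = 1112.17

1112.17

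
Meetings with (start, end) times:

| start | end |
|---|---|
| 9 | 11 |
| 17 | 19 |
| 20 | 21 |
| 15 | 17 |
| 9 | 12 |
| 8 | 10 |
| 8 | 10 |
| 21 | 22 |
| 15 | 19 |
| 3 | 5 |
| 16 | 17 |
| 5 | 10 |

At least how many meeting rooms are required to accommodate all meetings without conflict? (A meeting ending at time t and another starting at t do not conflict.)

starts: [3, 5, 8, 8, 9, 9, 15, 15, 16, 17, 20, 21]
ends:   [5, 10, 10, 10, 11, 12, 17, 17, 19, 19, 21, 22]
s3→1 e5→0 s5→1 s8→2 s8→3 s9→4 s9→5  — peak 5.

5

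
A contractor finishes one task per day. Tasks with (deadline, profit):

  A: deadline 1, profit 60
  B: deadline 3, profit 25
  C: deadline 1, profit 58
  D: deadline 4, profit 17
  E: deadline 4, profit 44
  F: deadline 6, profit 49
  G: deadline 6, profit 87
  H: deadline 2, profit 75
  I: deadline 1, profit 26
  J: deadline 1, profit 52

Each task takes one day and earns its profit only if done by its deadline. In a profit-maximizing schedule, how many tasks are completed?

By profit: G(d6,87), H(d2,75), A(d1,60), C(d1,58), J(d1,52), F(d6,49), E(d4,44), I(d1,26), B(d3,25), D(d4,17)
G→slot 6; H→slot 2; A→slot 1; C skipped; J skipped; F→slot 5; E→slot 4; I skipped; B→slot 3; D skipped.
6 of 10 scheduled.

6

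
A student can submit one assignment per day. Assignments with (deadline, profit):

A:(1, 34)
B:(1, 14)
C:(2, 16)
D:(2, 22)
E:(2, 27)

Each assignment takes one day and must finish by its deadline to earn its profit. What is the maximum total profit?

61

Sort by profit descending; place each in the latest free slot ≤ its deadline.
Profit order: A=34 E=27 D=22 C=16 B=14
Assign: A→slot 1, E→slot 2, D skipped, C skipped, B skipped.
Slots: [1:A] [2:E]
Profit = 34 + 27 = 61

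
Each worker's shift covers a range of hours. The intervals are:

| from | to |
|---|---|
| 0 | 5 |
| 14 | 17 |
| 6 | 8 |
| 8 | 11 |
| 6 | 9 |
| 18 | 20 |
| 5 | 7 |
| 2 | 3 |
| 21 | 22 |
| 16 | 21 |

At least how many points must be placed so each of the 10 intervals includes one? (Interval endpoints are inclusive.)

6

Sorted: [2,3] [0,5] [5,7] [6,8] [6,9] [8,11] [14,17] [18,20] [16,21] [21,22]
{[2,3],[0,5]} hit by 3; {[5,7],[6,8],[6,9]} hit by 7; {[8,11]} hit by 11; {[14,17]} hit by 17; {[18,20],[16,21]} hit by 20; {[21,22]} hit by 22.
Points: 3, 7, 11, 17, 20, 22 (6 total).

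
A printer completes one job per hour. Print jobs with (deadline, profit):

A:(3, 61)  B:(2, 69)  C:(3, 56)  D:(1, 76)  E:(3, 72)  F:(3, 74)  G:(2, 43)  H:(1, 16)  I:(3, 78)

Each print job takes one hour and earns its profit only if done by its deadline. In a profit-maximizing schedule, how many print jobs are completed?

3

Sort by profit descending; place each in the latest free slot ≤ its deadline.
Profit order: I=78 D=76 F=74 E=72 B=69 A=61 C=56 G=43 H=16
Assign: I→slot 3, D→slot 1, F→slot 2, E skipped, B skipped, A skipped, C skipped, G skipped, H skipped.
Slots: [1:D] [2:F] [3:I]
3 of 9 scheduled.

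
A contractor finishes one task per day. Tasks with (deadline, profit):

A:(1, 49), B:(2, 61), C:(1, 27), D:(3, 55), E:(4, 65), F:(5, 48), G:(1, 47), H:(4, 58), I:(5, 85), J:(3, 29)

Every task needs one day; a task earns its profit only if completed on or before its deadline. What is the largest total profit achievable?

Take jobs in profit order; each goes to the latest open slot no later than its deadline.
By profit: I(d5,85), E(d4,65), B(d2,61), H(d4,58), D(d3,55), A(d1,49), F(d5,48), G(d1,47), J(d3,29), C(d1,27)
I→slot 5; E→slot 4; B→slot 2; H→slot 3; D→slot 1; A skipped; F skipped; G skipped; J skipped; C skipped.
Profit = 55 + 61 + 58 + 65 + 85 = 324

324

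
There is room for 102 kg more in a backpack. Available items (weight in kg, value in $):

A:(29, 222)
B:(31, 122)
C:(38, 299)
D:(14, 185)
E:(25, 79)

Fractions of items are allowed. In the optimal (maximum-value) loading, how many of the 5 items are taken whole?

Sort by value per unit weight and fill in that order.
Ratios (sorted): D 13.21, C 7.87, A 7.66, B 3.94, E 3.16
take D (14 @ 185); take C (38 @ 299); take A (29 @ 222); take 21/31 of B → 82.65. Capacity used 102/102.
3 item(s) taken whole; one partial (take 21/31 of B).

3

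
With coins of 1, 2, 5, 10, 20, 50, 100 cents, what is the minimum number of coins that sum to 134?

Use the largest denomination that fits, subtract, and repeat.
134 = 1×100 + 1×20 + 1×10 + 2×2
Total coins = 1 + 1 + 1 + 2 = 5

5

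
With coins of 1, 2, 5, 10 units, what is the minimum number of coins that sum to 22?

3

22 = 2×10 + 1×2
Total coins = 2 + 1 = 3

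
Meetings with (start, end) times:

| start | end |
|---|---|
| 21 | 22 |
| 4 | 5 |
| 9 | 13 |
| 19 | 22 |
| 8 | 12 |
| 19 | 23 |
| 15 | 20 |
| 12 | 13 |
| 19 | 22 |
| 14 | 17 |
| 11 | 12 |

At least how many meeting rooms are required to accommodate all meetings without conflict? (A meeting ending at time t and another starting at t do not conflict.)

4

starts: [4, 8, 9, 11, 12, 14, 15, 19, 19, 19, 21]
ends:   [5, 12, 12, 13, 13, 17, 20, 22, 22, 22, 23]
s4→1 e5→0 s8→1 s9→2 s11→3 e12→2 e12→1 s12→2 e13→1 e13→0 s14→1 s15→2 e17→1 s19→2 s19→3 s19→4  — peak 4.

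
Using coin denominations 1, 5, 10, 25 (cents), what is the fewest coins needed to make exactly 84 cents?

Greedy: take as many of the largest coin as possible, then repeat with the remainder.
84 = 3×25 + 1×5 + 4×1
Total coins = 3 + 1 + 4 = 8

8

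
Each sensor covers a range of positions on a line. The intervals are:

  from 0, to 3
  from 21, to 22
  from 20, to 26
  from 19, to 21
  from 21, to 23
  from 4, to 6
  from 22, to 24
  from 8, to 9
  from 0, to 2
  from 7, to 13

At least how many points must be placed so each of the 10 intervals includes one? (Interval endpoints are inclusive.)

Sort by right endpoint; whenever an interval is uncovered, place a point at its right end.
Sorted: [0,2] [0,3] [4,6] [8,9] [7,13] [19,21] [21,22] [21,23] [22,24] [20,26]
{[0,2],[0,3]} hit by 2; {[4,6]} hit by 6; {[8,9],[7,13]} hit by 9; {[19,21],[21,22],[21,23]} hit by 21; {[22,24],[20,26]} hit by 24.
Points: 2, 6, 9, 21, 24 (5 total).

5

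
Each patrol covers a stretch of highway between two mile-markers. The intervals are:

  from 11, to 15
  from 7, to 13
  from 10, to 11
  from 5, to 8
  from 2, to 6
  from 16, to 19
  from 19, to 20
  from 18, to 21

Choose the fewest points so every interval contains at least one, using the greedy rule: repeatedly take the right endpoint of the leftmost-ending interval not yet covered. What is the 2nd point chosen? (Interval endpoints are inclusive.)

Sort by right endpoint; whenever an interval is uncovered, place a point at its right end.
Sorted: [2,6] [5,8] [10,11] [7,13] [11,15] [16,19] [19,20] [18,21]
{[2,6],[5,8]} hit by 6; {[10,11],[7,13],[11,15]} hit by 11; {[16,19],[19,20],[18,21]} hit by 19.
Points: 6, 11, 19 (3 total).

11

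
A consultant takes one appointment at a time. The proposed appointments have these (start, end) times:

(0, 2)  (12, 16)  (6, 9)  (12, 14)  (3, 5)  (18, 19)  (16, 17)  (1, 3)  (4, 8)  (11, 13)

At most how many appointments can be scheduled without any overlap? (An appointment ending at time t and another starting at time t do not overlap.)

6

Sort by end time and greedily take each interval whose start is ≥ the last chosen end.
By end time: (0,2), (1,3), (3,5), (4,8), (6,9), (11,13), (12,14), (12,16), (16,17), (18,19).
Pick (0,2); next start ≥ 2 → (3,5); next start ≥ 5 → (6,9); next start ≥ 9 → (11,13); next start ≥ 13 → (16,17); next start ≥ 17 → (18,19).
Selected 6 appointments.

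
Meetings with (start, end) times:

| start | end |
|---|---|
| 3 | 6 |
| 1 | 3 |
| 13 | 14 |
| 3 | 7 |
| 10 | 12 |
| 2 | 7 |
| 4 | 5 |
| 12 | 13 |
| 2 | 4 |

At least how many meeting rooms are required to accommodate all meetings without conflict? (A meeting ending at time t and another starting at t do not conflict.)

The answer is the maximum number of intervals overlapping at any instant.
starts: [1, 2, 2, 3, 3, 4, 10, 12, 13]
ends:   [3, 4, 5, 6, 7, 7, 12, 13, 14]
s1→1 s2→2 s2→3 e3→2 s3→3 s3→4  — peak 4.

4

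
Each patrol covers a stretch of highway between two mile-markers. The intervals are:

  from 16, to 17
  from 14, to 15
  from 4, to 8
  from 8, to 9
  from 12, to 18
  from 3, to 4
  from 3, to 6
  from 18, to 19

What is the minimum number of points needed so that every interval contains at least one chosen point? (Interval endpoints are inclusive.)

5

By right end: [3,4]  [3,6]  [4,8]  [8,9]  [14,15]  [16,17]  [12,18]  [18,19]
[3,4] uncovered → point at 4; [8,9] uncovered → point at 9; [14,15] uncovered → point at 15; [16,17] uncovered → point at 17; [18,19] uncovered → point at 19.
Points: 4, 9, 15, 17, 19 (5 total).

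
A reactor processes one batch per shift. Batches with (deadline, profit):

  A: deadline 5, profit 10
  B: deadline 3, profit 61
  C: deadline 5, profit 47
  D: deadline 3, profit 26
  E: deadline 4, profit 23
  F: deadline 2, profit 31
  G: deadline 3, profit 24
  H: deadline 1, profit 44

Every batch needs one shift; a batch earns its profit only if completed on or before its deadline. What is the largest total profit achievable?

Sort by profit descending; place each in the latest free slot ≤ its deadline.
By profit: B(d3,61), C(d5,47), H(d1,44), F(d2,31), D(d3,26), G(d3,24), E(d4,23), A(d5,10)
B→slot 3; C→slot 5; H→slot 1; F→slot 2; D skipped; G skipped; E→slot 4; A skipped.
Profit = 44 + 31 + 61 + 23 + 47 = 206

206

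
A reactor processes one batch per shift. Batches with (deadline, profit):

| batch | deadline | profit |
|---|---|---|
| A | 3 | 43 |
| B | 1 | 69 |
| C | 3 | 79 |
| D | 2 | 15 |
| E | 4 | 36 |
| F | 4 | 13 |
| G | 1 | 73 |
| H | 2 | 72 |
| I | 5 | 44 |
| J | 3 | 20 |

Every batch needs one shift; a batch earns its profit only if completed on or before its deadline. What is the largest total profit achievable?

By profit: C(d3,79), G(d1,73), H(d2,72), B(d1,69), I(d5,44), A(d3,43), E(d4,36), J(d3,20), D(d2,15), F(d4,13)
C→slot 3; G→slot 1; H→slot 2; B skipped; I→slot 5; A skipped; E→slot 4; J skipped; D skipped; F skipped.
Profit = 73 + 72 + 79 + 36 + 44 = 304

304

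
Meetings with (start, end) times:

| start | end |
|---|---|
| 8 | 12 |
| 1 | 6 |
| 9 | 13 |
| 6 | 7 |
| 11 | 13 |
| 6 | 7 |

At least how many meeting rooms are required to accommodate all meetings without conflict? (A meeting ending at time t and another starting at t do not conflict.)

3

The answer is the maximum number of intervals overlapping at any instant.
Events (time:±→running): 1:+→1 6:-→0 6:+→1 6:+→2 7:-→1 7:-→0 8:+→1 9:+→2 11:+→3 … peak 3.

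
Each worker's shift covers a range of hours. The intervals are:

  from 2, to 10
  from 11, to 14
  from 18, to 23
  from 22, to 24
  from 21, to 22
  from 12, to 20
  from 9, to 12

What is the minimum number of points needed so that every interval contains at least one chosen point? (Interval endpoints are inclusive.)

By right end: [2,10]  [9,12]  [11,14]  [12,20]  [21,22]  [18,23]  [22,24]
[2,10] uncovered → point at 10; [11,14] uncovered → point at 14; [21,22] uncovered → point at 22.
Points: 10, 14, 22 (3 total).

3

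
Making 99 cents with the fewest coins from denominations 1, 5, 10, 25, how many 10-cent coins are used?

Use the largest denomination that fits, subtract, and repeat.
99 − 3×25→24 − 2×10→4 − 4×1→0
Count of 10: 2

2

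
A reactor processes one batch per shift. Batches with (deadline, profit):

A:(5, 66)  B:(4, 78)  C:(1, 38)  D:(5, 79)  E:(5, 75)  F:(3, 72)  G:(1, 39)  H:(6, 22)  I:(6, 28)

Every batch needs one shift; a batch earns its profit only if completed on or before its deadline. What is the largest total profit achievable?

Sort by profit descending; place each in the latest free slot ≤ its deadline.
By profit: D(d5,79), B(d4,78), E(d5,75), F(d3,72), A(d5,66), G(d1,39), C(d1,38), I(d6,28), H(d6,22)
D→slot 5; B→slot 4; E→slot 3; F→slot 2; A→slot 1; G skipped; C skipped; I→slot 6; H skipped.
Profit = 66 + 72 + 75 + 78 + 79 + 28 = 398

398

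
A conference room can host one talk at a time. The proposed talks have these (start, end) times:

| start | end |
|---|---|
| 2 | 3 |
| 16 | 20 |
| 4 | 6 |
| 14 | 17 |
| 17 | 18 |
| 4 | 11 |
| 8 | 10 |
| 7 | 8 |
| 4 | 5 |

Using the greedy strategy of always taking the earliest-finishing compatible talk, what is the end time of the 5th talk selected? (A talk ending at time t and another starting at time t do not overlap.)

17

By end time: (2,3), (4,5), (4,6), (7,8), (8,10), (4,11), (14,17), (17,18), (16,20).
Pick (2,3); next start ≥ 3 → (4,5); next start ≥ 5 → (7,8); next start ≥ 8 → (8,10); next start ≥ 10 → (14,17); next start ≥ 17 → (17,18).
Selected: (2,3) (4,5) (7,8) (8,10) (14,17) (17,18)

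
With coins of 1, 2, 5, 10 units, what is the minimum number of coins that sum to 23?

4

Greedy: take as many of the largest coin as possible, then repeat with the remainder.
23 − 2×10→3 − 1×2→1 − 1×1→0
Total coins = 2 + 1 + 1 = 4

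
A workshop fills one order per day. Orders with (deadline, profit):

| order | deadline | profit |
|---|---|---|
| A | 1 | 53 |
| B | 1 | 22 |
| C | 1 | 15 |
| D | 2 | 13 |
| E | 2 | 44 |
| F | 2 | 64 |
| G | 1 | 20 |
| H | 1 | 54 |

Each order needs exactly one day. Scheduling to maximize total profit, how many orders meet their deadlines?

2

Sort by profit descending; place each in the latest free slot ≤ its deadline.
By profit: F(d2,64), H(d1,54), A(d1,53), E(d2,44), B(d1,22), G(d1,20), C(d1,15), D(d2,13)
F→slot 2; H→slot 1; A skipped; E skipped; B skipped; G skipped; C skipped; D skipped.
2 of 8 scheduled.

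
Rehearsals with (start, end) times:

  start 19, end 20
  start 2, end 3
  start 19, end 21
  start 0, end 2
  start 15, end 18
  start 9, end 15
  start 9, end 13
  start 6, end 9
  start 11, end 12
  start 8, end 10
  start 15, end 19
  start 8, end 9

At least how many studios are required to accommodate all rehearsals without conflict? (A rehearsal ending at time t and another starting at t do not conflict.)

Count concurrent intervals with a sweep; the peak is the room count.
Events (time:±→running): 0:+→1 2:-→0 2:+→1 3:-→0 6:+→1 8:+→2 8:+→3 … peak 3.

3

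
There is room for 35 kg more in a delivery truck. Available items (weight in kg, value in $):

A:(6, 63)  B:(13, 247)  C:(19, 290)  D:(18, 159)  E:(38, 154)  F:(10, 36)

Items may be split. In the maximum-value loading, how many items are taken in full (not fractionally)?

Sort by value per unit weight and fill in that order.
Order: B (247/13=19.00) > C (290/19=15.26) > A (63/6=10.50) > D (159/18=8.83) > E (154/38=4.05) > F (36/10=3.60)
Fill: take B (13 @ 247) → take C (19 @ 290) → take 3/6 of A → 31.50; 35/35 used.
2 item(s) taken whole; one partial (take 3/6 of A).

2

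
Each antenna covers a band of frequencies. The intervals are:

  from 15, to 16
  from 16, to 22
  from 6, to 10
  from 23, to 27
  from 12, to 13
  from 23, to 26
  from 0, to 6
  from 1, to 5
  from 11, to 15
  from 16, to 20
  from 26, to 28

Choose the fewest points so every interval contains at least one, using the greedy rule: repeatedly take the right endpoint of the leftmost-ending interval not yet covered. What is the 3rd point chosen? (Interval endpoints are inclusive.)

Process intervals by earliest right end; each time one isn't hit yet, stab at its right endpoint.
By right end: [1,5]  [0,6]  [6,10]  [12,13]  [11,15]  [15,16]  [16,20]  [16,22]  [23,26]  [23,27]  [26,28]
[1,5] uncovered → point at 5; [6,10] uncovered → point at 10; [12,13] uncovered → point at 13; [15,16] uncovered → point at 16; [23,26] uncovered → point at 26.
Points: 5, 10, 13, 16, 26 (5 total).

13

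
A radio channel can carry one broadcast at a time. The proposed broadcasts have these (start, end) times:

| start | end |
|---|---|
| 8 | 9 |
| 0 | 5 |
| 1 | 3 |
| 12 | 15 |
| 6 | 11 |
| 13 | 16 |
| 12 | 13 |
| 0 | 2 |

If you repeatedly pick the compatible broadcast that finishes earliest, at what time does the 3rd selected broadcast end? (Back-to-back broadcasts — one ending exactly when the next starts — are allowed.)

By end time: (0,2), (1,3), (0,5), (8,9), (6,11), (12,13), (12,15), (13,16).
Pick (0,2); next start ≥ 2 → (8,9); next start ≥ 9 → (12,13); next start ≥ 13 → (13,16).
Selected: (0,2) (8,9) (12,13) (13,16)

13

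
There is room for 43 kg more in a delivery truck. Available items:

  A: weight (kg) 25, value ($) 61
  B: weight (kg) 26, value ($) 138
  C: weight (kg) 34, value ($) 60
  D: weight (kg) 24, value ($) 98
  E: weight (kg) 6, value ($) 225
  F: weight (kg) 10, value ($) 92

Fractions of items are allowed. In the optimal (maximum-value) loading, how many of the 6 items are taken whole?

3

Sort by value per unit weight and fill in that order.
Order: E (225/6=37.50) > F (92/10=9.20) > B (138/26=5.31) > D (98/24=4.08) > A (61/25=2.44) > C (60/34=1.76)
Fill: take E (6 @ 225) → take F (10 @ 92) → take B (26 @ 138) → take 1/24 of D → 4.08; 43/43 used.
3 item(s) taken whole; one partial (take 1/24 of D).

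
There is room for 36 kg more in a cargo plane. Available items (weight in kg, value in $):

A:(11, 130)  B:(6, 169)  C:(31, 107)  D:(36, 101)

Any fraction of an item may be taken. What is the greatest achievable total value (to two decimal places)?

364.58

Greedy by value/weight ratio, highest first.
Ratios (sorted): B 28.17, A 11.82, C 3.45, D 2.81
take B (6 @ 169); take A (11 @ 130); take 19/31 of C → 65.58. Capacity used 36/36.
Total value = 364.58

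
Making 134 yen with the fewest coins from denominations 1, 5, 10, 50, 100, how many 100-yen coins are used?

Use the largest denomination that fits, subtract, and repeat.
134 = 1×100 + 3×10 + 4×1
Count of 100: 1

1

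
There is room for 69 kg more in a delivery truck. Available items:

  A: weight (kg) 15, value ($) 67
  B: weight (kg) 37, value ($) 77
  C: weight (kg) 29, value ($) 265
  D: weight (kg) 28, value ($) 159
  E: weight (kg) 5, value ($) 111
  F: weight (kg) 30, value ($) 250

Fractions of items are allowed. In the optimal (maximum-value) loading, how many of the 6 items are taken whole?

3

Greedy by value/weight ratio, highest first.
Ratios (sorted): E 22.20, C 9.14, F 8.33, D 5.68, A 4.47, B 2.08
take E (5 @ 111); take C (29 @ 265); take F (30 @ 250); take 5/28 of D → 28.39. Capacity used 69/69.
3 item(s) taken whole; one partial (take 5/28 of D).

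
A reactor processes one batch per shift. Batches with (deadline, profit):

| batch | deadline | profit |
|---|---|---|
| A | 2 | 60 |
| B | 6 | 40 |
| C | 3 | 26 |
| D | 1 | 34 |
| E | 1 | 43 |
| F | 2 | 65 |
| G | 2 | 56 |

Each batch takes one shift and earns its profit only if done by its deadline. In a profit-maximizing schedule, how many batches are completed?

4

Profit order: F=65 A=60 G=56 E=43 B=40 D=34 C=26
Assign: F→slot 2, A→slot 1, G skipped, E skipped, B→slot 6, D skipped, C→slot 3.
Slots: [1:A] [2:F] [3:C] [6:B]
4 of 7 scheduled.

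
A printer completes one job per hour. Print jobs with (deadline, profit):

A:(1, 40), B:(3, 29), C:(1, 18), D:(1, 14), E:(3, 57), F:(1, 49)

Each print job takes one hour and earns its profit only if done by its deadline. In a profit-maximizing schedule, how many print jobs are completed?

Take jobs in profit order; each goes to the latest open slot no later than its deadline.
Profit order: E=57 F=49 A=40 B=29 C=18 D=14
Assign: E→slot 3, F→slot 1, A skipped, B→slot 2, C skipped, D skipped.
Slots: [1:F] [2:B] [3:E]
3 of 6 scheduled.

3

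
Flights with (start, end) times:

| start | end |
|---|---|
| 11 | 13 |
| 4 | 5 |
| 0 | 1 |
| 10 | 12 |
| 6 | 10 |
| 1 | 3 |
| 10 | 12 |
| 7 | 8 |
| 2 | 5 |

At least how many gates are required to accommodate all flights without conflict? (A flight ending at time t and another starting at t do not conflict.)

3

starts: [0, 1, 2, 4, 6, 7, 10, 10, 11]
ends:   [1, 3, 5, 5, 8, 10, 12, 12, 13]
s0→1 e1→0 s1→1 s2→2 e3→1 s4→2 e5→1 e5→0 s6→1 s7→2 e8→1 e10→0 s10→1 s10→2 s11→3  — peak 3.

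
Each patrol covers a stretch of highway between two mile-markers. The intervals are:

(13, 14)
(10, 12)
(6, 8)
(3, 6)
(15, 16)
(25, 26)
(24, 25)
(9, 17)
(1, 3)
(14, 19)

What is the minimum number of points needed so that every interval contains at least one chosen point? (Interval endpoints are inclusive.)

6

Process intervals by earliest right end; each time one isn't hit yet, stab at its right endpoint.
Sorted: [1,3] [3,6] [6,8] [10,12] [13,14] [15,16] [9,17] [14,19] [24,25] [25,26]
{[1,3],[3,6]} hit by 3; {[6,8]} hit by 8; {[10,12]} hit by 12; {[13,14]} hit by 14; {[15,16],[9,17],[14,19]} hit by 16; {[24,25],[25,26]} hit by 25.
Points: 3, 8, 12, 14, 16, 25 (6 total).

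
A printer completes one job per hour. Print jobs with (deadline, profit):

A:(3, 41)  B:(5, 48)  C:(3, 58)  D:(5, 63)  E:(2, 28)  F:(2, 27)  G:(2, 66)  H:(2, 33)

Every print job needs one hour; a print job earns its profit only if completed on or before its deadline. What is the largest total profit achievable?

276

By profit: G(d2,66), D(d5,63), C(d3,58), B(d5,48), A(d3,41), H(d2,33), E(d2,28), F(d2,27)
G→slot 2; D→slot 5; C→slot 3; B→slot 4; A→slot 1; H skipped; E skipped; F skipped.
Profit = 41 + 66 + 58 + 48 + 63 = 276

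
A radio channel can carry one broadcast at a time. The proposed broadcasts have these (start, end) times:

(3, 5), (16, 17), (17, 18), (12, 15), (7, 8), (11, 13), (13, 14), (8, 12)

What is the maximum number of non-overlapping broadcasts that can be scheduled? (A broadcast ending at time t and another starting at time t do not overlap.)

6

Sorted by end: (3,5)  (7,8)  (8,12)  (11,13)  (13,14)  (12,15)  (16,17)  (17,18)
take (3,5); take (7,8); take (8,12); skip (11,13); take (13,14); skip (12,15); take (16,17); take (17,18).
Selected 6 broadcasts.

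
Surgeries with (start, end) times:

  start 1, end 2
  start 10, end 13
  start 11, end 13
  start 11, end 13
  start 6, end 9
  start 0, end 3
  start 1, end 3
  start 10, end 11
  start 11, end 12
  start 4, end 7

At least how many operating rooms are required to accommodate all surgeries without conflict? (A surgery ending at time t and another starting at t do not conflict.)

4

starts: [0, 1, 1, 4, 6, 10, 10, 11, 11, 11]
ends:   [2, 3, 3, 7, 9, 11, 12, 13, 13, 13]
s0→1 s1→2 s1→3 e2→2 e3→1 e3→0 s4→1 s6→2 e7→1 e9→0 s10→1 s10→2 e11→1 s11→2 s11→3 s11→4  — peak 4.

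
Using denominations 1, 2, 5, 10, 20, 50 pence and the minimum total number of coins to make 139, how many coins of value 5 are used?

Use the largest denomination that fits, subtract, and repeat.
139 − 2×50→39 − 1×20→19 − 1×10→9 − 1×5→4 − 2×2→0
Count of 5: 1

1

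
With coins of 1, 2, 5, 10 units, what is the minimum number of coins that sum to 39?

6

Greedy: take as many of the largest coin as possible, then repeat with the remainder.
39 − 3×10→9 − 1×5→4 − 2×2→0
Total coins = 3 + 1 + 2 = 6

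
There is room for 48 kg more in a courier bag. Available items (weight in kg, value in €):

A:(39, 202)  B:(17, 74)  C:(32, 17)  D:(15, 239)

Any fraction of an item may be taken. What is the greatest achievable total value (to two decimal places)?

409.92

Sort by value per unit weight and fill in that order.
Order: D (239/15=15.93) > A (202/39=5.18) > B (74/17=4.35) > C (17/32=0.53)
Fill: take D (15 @ 239) → take 33/39 of A → 170.92; 48/48 used.
Total value = 409.92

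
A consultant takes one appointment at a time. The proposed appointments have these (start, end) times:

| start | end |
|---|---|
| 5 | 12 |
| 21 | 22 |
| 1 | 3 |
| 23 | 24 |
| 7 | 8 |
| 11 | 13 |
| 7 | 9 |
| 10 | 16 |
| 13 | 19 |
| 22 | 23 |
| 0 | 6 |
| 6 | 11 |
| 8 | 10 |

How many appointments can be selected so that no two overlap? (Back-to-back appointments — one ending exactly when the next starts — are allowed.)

8

Greedy by earliest finish: after sorting by end time, pick each interval compatible with the last pick.
By end time: (1,3), (0,6), (7,8), (7,9), (8,10), (6,11), (5,12), (11,13), (10,16), (13,19), (21,22), (22,23), (23,24).
Pick (1,3); next start ≥ 3 → (7,8); next start ≥ 8 → (8,10); next start ≥ 10 → (11,13); next start ≥ 13 → (13,19); next start ≥ 19 → (21,22); next start ≥ 22 → (22,23); next start ≥ 23 → (23,24).
Selected 8 appointments.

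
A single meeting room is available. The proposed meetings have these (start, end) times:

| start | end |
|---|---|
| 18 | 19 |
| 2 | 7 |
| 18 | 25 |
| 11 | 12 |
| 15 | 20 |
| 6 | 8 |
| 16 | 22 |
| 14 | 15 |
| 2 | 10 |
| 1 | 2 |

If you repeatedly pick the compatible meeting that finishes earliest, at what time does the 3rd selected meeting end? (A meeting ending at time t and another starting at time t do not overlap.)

By end time: (1,2), (2,7), (6,8), (2,10), (11,12), (14,15), (18,19), (15,20), (16,22), (18,25).
Pick (1,2); next start ≥ 2 → (2,7); next start ≥ 7 → (11,12); next start ≥ 12 → (14,15); next start ≥ 15 → (18,19).
Selected: (1,2) (2,7) (11,12) (14,15) (18,19)

12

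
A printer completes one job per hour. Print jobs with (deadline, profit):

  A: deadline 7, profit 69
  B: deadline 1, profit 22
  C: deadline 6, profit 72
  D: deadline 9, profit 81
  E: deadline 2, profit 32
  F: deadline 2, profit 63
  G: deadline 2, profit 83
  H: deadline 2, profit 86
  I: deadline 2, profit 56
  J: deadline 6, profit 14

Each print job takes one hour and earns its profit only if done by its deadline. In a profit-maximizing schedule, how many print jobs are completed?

6

By profit: H(d2,86), G(d2,83), D(d9,81), C(d6,72), A(d7,69), F(d2,63), I(d2,56), E(d2,32), B(d1,22), J(d6,14)
H→slot 2; G→slot 1; D→slot 9; C→slot 6; A→slot 7; F skipped; I skipped; E skipped; B skipped; J→slot 5.
6 of 10 scheduled.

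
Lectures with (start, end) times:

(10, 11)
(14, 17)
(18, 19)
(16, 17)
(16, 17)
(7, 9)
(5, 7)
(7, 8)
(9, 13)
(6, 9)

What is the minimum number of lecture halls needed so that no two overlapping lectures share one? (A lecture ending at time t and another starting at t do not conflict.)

3

Events (time:±→running): 5:+→1 6:+→2 7:-→1 7:+→2 7:+→3 … peak 3.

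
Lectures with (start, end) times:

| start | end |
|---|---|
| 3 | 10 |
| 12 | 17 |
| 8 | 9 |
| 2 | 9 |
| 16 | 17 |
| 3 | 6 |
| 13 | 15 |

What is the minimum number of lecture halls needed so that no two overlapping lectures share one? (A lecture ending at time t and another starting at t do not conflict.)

3

The answer is the maximum number of intervals overlapping at any instant.
starts: [2, 3, 3, 8, 12, 13, 16]
ends:   [6, 9, 9, 10, 15, 17, 17]
s2→1 s3→2 s3→3  — peak 3.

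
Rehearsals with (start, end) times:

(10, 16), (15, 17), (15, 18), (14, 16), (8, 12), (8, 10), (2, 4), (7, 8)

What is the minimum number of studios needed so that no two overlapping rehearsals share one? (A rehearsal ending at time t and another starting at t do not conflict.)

4

The answer is the maximum number of intervals overlapping at any instant.
starts: [2, 7, 8, 8, 10, 14, 15, 15]
ends:   [4, 8, 10, 12, 16, 16, 17, 18]
s2→1 e4→0 s7→1 e8→0 s8→1 s8→2 e10→1 s10→2 e12→1 s14→2 s15→3 s15→4  — peak 4.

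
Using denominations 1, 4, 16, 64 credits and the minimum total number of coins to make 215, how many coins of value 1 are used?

Use the largest denomination that fits, subtract, and repeat.
215 = 3×64 + 1×16 + 1×4 + 3×1
Count of 1: 3

3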